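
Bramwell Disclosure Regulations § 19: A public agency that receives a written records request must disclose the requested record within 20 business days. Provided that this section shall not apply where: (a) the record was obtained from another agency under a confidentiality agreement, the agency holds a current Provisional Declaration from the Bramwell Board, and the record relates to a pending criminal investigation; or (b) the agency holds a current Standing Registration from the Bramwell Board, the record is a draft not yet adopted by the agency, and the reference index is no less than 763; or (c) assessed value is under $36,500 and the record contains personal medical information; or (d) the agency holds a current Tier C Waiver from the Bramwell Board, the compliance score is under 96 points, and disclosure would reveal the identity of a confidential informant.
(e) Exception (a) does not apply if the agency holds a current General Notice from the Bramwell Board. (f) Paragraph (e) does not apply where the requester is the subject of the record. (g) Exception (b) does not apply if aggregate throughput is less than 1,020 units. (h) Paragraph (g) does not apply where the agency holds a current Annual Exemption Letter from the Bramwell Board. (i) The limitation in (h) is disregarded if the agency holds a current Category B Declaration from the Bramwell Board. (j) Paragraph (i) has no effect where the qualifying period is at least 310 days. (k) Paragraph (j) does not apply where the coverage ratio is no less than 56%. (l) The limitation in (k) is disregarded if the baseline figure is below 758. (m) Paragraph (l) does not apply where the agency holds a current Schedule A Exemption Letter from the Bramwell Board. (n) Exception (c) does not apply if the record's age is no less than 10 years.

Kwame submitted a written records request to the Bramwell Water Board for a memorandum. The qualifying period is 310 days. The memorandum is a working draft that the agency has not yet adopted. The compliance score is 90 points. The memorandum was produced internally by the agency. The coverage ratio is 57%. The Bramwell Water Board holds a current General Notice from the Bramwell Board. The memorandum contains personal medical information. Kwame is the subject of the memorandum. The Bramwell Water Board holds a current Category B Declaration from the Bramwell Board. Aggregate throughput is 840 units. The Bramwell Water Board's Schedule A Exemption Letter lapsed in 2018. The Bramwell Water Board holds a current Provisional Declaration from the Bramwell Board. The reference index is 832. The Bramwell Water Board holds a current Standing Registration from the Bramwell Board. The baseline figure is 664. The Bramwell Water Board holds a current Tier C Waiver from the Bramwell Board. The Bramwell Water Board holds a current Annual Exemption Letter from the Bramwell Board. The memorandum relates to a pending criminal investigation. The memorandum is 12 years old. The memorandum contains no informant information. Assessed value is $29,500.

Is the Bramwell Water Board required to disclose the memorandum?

Exception (a) fails — the memorandum was produced internally.
Exception (b) is satisfied on its face — a current Standing Registration is held; the memorandum is an unadopted draft; the reference index is 832, meeting the 763 threshold. Under paragraphs (g)–(m): (g) would limit (b) — aggregate throughput is 840 units, less than the 1,020 units limit — but (h) sets (g) aside: (h) is triggered — a current Annual Exemption Letter is held. (i) would limit (h) — a current Category B Declaration is held — but (j) sets (i) aside: (j) is triggered — the qualifying period is 310 days, meeting the 310 days threshold. (k) would limit (j) — the coverage ratio is 57%, meeting the 56% threshold — but (l) sets (k) aside: (l) operates — the baseline figure is 664, below the 758 limit. (m), which would lift (l), does not operate here — there is no Schedule A Exemption Letter in force. (b) remains available.
Exception (c)'s conditions are all satisfied: assessed value is $29,500, under the $36,500 limit; the memorandum contains personal medical information. But applying paragraph (n): (n) operates against (c): the record's age is 12 years, meeting the 10 years threshold. So (c) is unavailable.
Exception (d) does not apply: the memorandum contains no informant information.

No — exception (b) applies; the Bramwell Water Board is not required to disclose the memorandum.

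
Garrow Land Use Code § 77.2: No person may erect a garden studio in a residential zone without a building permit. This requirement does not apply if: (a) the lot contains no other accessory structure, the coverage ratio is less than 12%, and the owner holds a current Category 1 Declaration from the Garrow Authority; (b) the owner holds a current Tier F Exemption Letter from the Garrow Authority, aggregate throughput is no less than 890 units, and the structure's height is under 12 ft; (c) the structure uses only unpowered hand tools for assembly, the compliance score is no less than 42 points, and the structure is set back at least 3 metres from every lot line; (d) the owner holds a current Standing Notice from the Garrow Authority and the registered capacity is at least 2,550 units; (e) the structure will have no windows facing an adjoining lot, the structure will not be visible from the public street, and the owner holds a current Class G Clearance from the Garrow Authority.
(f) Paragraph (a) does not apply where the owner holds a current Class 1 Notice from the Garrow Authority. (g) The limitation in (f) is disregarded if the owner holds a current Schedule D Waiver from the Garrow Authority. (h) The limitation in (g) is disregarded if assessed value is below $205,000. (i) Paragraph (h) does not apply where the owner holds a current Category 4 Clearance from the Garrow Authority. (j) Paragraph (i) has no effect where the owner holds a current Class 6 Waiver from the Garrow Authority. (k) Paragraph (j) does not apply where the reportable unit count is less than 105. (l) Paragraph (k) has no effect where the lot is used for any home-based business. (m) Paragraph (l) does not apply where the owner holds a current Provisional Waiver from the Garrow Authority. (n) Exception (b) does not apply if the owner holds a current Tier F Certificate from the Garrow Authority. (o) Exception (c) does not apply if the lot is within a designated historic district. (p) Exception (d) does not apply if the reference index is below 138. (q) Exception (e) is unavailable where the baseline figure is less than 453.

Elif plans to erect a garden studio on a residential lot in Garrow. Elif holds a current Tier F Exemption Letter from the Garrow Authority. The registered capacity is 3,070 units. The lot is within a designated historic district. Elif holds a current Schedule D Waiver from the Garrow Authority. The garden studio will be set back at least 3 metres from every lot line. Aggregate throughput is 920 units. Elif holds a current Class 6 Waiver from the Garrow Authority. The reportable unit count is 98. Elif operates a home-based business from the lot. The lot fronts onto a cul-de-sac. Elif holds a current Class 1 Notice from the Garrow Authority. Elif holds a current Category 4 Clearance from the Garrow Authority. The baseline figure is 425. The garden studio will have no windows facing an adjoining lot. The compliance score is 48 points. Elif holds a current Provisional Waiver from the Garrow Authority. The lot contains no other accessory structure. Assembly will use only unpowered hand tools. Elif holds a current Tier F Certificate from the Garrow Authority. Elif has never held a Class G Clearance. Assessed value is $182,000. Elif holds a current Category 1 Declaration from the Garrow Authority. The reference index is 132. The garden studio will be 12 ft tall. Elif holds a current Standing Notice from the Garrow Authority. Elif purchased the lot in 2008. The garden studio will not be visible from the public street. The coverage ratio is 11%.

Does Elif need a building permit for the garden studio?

Exception (a)'s conditions are all satisfied: the lot has no other accessory structure; the coverage ratio is 11%, less than the 12% limit; a current Category 1 Declaration is held. Applying paragraphs (f)–(m): (f) would limit (a) — a current Class 1 Notice is held — but (g) sets (f) aside: (g) operates against (f): a current Schedule D Waiver is held. (h) would limit (g) — assessed value is $182,000, below the $205,000 limit — but (i) sets (h) aside: (i) operates against (h): a current Category 4 Clearance is held. (j) is engaged (a current Class 6 Waiver is held), but yields to (k): (k) operates against (j): the reportable unit count is 98, less than the 105 limit. (l) is triggered (a home-based business operates on the lot), but is set aside by (m): (m) operates against (l): a current Provisional Waiver is held. Exception (a) stands.
Exception (b) requires that the structure's height is under 12 ft; but the structure's height is 12 ft, not under 12 ft, so (b) is unavailable.
All of (c)'s requirements are met (assembly uses only hand tools; the compliance score is 48 points, meeting the 42 points threshold; the setback is at least 3 m on every side). However, paragraph (o) must be considered: (o) operates against (c): the lot is in a historic district. (c) is therefore removed.
All of (d)'s requirements are met (a current Standing Notice is held; the registered capacity is 3,070 units, meeting the 2,550 units threshold). Turning to paragraph (p): (p) operates against (d): the reference index is 132, below the 138 limit. Exception (d) does not apply.
Exception (e) does not apply: the Class G Clearance is not current.

No — exception (a) applies; Elif does not need a building permit.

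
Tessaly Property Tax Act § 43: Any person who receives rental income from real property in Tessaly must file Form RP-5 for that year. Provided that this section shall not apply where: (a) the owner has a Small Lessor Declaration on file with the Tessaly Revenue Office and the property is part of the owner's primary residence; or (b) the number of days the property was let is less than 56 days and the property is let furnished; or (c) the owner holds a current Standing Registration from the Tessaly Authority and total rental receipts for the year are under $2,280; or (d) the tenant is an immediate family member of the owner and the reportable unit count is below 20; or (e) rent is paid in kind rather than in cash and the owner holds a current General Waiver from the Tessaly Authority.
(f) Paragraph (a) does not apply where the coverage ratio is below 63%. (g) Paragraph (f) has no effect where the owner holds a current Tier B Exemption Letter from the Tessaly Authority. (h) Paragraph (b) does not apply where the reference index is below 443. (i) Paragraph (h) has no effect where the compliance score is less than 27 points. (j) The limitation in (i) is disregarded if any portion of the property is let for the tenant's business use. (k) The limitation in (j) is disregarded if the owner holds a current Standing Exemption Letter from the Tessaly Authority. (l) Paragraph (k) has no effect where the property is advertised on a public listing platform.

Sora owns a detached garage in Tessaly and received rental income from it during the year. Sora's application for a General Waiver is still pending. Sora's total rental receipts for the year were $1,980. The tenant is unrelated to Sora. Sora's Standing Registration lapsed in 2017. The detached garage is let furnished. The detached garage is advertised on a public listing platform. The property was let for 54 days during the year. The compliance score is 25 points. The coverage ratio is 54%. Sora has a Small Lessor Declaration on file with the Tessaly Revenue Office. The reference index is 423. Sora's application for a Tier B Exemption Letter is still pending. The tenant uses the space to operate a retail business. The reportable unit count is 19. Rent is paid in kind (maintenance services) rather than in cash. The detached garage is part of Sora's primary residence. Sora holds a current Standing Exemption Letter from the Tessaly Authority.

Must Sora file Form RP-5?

Yes — Sora must file Form RP-5.

Exception (a): a Small Lessor Declaration is on file; the detached garage is part of the primary residence — every condition holds. But applying paragraphs (f)–(g): (f) operates against (a): the coverage ratio is 54%, below the 63% limit. (g), which would lift (f), is not triggered — the Tier B Exemption Letter is not current. (a) is therefore removed.
Exception (b)'s conditions are all satisfied: the number of days the property was let is 54 days, less than the 56 days limit; the property is let furnished. However, paragraphs (h)–(l) must be considered: (h) operates against (b): the reference index is 423, below the 443 limit. (i) operates (the compliance score is 25 points, less than the 27 points limit), but is overridden by (j): (j) operates against (i): the space is let for business use. (k) would limit (j) — a current Standing Exemption Letter is held — but (l) sets (k) aside: (l) operates against (k): the property is publicly advertised. So (b) is unavailable.
Exception (c) requires that the owner holds a current Standing Registration from the Tessaly Authority; but no current Standing Registration is held, so (c) is unavailable.
Exception (d) does not apply: the tenant is unrelated to the owner.
Exception (e) requires that the owner holds a current General Waiver from the Tessaly Authority; but no current General Waiver is held, so (e) is unavailable.
None of the exceptions is available; § 43 applies in full.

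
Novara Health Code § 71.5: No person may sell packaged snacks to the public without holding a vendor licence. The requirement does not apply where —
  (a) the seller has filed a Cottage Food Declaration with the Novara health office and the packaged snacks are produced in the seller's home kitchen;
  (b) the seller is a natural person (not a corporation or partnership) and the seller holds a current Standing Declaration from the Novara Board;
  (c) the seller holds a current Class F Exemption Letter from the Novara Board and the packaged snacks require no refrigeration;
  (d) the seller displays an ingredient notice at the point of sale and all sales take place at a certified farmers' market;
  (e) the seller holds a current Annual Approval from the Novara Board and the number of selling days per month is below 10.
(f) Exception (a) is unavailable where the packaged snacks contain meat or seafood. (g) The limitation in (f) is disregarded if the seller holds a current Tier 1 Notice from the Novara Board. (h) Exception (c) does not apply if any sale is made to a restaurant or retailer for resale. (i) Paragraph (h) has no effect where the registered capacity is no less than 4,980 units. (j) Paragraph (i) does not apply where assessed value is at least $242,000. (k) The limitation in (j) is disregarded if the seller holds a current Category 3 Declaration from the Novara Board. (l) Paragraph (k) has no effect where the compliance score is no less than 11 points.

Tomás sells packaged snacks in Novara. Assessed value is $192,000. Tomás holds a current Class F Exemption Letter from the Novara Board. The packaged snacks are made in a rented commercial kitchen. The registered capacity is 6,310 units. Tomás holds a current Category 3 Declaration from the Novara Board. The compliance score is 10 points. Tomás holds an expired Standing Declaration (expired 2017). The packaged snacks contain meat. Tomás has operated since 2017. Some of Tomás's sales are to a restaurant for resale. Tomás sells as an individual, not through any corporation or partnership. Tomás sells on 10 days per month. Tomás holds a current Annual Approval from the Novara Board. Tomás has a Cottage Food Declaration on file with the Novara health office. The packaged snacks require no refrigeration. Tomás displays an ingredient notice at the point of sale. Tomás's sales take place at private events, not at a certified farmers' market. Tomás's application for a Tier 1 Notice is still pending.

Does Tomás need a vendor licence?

No — exception (c) applies; Tomás is not required to hold a vendor licence.

Exception (a) fails — the packaged snacks are made in a commercial kitchen, not a home kitchen.
Exception (b) fails — no current Standing Declaration is held.
Exception (c)'s conditions are all satisfied: a current Class F Exemption Letter is held; the packaged snacks are shelf-stable. Applying paragraphs (h)–(l): (h) would limit (c) — some sales are to a restaurant for resale — but (i) sets (h) aside: (i) applies — the registered capacity is 6,310 units, meeting the 4,980 units threshold. (j) is inapplicable (assessed value is $192,000, short of $242,000), so (i) stands. So (c) applies.
Exception (d) requires that all sales take place at a certified farmers' market; but sales are at private events, not a certified farmers' market, so (d) is unavailable.
Exception (e) does not apply: the number of selling days per month is 10, not below 10.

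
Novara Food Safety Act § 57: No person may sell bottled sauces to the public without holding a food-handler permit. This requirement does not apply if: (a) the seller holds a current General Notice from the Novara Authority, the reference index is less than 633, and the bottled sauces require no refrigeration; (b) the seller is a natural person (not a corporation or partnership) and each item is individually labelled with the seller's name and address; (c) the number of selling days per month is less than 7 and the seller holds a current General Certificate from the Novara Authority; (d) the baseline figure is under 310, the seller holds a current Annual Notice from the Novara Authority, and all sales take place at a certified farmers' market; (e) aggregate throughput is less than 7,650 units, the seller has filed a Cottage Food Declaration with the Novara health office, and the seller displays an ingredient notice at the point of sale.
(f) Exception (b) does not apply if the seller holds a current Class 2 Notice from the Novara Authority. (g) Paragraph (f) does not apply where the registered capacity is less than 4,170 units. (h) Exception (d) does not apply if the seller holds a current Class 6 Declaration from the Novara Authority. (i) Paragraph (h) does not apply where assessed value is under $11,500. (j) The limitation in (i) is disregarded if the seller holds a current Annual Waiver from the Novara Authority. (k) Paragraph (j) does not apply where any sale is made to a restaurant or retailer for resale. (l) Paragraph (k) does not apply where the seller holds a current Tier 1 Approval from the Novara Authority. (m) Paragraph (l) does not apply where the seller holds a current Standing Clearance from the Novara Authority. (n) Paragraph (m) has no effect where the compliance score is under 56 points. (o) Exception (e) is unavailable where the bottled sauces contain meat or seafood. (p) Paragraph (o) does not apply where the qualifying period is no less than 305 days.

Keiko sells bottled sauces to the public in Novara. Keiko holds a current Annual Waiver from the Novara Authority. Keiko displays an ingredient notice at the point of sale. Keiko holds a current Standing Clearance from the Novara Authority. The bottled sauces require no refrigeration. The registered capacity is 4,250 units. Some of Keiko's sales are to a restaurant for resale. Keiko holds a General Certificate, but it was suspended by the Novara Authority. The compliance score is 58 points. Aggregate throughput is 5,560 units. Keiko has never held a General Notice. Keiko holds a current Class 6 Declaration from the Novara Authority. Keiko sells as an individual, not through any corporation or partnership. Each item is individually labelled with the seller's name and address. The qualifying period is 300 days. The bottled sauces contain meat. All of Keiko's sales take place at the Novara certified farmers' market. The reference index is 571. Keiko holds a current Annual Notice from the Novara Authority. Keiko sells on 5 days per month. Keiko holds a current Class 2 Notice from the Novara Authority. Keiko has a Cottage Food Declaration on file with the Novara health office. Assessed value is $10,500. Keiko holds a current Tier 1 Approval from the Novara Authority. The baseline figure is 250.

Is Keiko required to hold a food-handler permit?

Exception (a) requires that the seller holds a current General Notice from the Novara Authority; but the General Notice is not current, so (a) is unavailable.
Exception (b): the seller is a natural person; items are individually labelled — every condition holds. Turning to paragraphs (f)–(g): (f) operates — a current Class 2 Notice is held. (g) does not operate here (the registered capacity is 4,250 units, not less than 4,170 units), so (f) stands. (b) is therefore removed.
Exception (c) requires that the seller holds a current General Certificate from the Novara Authority; but there is no General Certificate in force, so (c) is unavailable.
Exception (d) is satisfied on its face — the baseline figure is 250, under the 310 limit; a current Annual Notice is held; all sales are at a certified farmers' market. Applying paragraphs (h)–(n): (h) would limit (d) — a current Class 6 Declaration is held — but (i) sets (h) aside: (i) operates — assessed value is $10,500, under the $11,500 limit. (j) is triggered (a current Annual Waiver is held), but is itself disapplied by (k): (k) operates — some sales are to a restaurant for resale. (l) would limit (k) — a current Tier 1 Approval is held — but (m) sets (l) aside: (m) operates against (l): a current Standing Clearance is held. (n) does not operate here (the compliance score is 58 points, not under 56 points), so (m) stands. So (d) applies.
Exception (e): aggregate throughput is 5,560 units, less than the 7,650 units limit; a Cottage Food Declaration is on file; an ingredient notice is displayed — every condition holds. However, paragraphs (o)–(p) must be considered: (o) operates against (e): the bottled sauces contain meat. (p) is not triggered (the qualifying period is 300 days, short of 305 days), so (o) stands. Exception (e) does not apply.

No — exception (d) applies; Keiko is not required to hold a food-handler permit.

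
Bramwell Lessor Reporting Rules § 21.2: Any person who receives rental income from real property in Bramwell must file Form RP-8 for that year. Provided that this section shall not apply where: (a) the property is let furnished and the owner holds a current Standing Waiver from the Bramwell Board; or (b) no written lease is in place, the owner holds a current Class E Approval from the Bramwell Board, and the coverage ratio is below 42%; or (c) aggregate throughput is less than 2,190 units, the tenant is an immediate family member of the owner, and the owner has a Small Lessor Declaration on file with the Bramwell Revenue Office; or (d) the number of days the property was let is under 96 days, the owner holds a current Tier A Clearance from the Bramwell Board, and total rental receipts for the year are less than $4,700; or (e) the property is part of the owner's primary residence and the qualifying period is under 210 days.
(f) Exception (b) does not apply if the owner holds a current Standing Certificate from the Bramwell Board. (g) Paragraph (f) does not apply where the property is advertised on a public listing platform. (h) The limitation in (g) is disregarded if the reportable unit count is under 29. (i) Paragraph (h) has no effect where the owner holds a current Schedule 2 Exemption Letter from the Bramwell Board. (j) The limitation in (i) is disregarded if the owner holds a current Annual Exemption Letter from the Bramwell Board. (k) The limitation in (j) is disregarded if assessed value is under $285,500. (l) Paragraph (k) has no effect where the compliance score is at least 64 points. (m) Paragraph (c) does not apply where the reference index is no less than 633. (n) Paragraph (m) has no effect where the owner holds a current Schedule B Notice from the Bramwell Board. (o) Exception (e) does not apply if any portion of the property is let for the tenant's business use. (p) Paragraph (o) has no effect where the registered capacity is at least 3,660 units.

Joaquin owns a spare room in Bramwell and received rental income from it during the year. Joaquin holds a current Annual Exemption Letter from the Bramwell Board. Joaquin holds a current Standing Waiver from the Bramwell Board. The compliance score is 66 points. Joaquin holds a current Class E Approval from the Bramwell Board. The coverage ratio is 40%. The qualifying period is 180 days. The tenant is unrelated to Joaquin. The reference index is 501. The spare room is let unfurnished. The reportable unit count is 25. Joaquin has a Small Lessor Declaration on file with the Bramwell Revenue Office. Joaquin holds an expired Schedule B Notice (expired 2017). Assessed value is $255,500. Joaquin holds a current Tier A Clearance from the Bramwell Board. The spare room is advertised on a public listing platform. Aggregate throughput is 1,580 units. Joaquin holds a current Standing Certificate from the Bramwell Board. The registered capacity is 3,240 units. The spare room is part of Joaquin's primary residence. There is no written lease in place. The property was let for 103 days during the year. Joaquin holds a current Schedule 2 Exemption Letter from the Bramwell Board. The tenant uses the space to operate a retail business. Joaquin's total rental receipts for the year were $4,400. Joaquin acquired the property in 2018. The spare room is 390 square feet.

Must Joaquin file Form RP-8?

Yes — Joaquin must file Form RP-8.

Exception (a) requires that the property is let furnished; but the property is let unfurnished, so (a) is unavailable.
Exception (b): there is no written lease; a current Class E Approval is held; the coverage ratio is 40%, below the 42% limit — every condition holds. Turning to paragraphs (f)–(l): (f) applies — a current Standing Certificate is held. (g) is triggered (the property is publicly advertised), but is itself disapplied by (h): (h) operates against (g): the reportable unit count is 25, under the 29 limit. (i) would limit (h) — a current Schedule 2 Exemption Letter is held — but (j) sets (i) aside: (j) is triggered — a current Annual Exemption Letter is held. (k) is triggered (assessed value is $255,500, under the $285,500 limit), but is set aside by (l): (l) applies — the compliance score is 66 points, meeting the 64 points threshold. (b) is therefore removed.
Exception (c) fails — the tenant is unrelated to the owner.
Exception (d) requires that the number of days the property was let is under 96 days; but the number of days the property was let is 103 days, not under 96 days, so (d) is unavailable.
All of (e)'s requirements are met (the spare room is part of the primary residence; the qualifying period is 180 days, under the 210 days limit). But: (o) operates against (e): the space is let for business use. (p) does not operate here (the registered capacity is 3,240 units, short of 3,660 units), so (o) stands. So (e) is unavailable.
No exception applies. The general rule governs.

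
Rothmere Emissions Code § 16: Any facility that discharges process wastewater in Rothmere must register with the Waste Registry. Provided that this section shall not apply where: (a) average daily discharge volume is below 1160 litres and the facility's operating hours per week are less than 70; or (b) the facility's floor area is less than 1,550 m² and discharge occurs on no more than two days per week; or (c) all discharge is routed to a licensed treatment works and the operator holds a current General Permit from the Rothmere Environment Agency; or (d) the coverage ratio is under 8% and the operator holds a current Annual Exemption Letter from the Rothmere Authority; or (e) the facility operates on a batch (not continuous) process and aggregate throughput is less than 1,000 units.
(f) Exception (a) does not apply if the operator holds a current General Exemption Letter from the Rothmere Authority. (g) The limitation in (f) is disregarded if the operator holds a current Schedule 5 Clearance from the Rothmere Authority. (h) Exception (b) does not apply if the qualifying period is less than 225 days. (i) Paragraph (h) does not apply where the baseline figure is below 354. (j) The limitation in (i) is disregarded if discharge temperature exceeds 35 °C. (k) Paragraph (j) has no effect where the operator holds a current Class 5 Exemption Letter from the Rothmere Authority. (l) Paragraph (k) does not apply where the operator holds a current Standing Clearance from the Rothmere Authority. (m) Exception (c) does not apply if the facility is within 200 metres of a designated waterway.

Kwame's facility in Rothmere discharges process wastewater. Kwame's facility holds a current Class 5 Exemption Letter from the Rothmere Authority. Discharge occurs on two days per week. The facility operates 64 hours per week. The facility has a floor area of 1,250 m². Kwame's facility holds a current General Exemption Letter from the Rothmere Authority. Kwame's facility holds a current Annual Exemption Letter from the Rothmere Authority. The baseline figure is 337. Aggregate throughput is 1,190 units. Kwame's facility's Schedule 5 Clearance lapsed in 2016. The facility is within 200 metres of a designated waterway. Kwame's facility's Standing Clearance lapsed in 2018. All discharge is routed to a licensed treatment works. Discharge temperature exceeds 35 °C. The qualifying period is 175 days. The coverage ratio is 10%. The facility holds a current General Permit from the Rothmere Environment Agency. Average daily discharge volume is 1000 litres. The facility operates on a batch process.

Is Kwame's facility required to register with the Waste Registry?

Exception (a): average daily discharge volume is 1000 litres, below the 1160 litres limit; the facility's operating hours per week are 64, less than the 70 limit — every condition holds. But applying paragraphs (f)–(g): (f) applies — a current General Exemption Letter is held. (g), which would lift (f), is not triggered — there is no Schedule 5 Clearance in force. So (a) is unavailable.
Exception (b) is satisfied on its face — the facility's floor area is 1,250 m², less than the 1,550 m² limit; discharge occurs on no more than two days per week. Applying paragraphs (h)–(l): (h) is triggered (the qualifying period is 175 days, less than the 225 days limit), but is itself disapplied by (i): (i) operates against (h): the baseline figure is 337, below the 354 limit. (j) is triggered (discharge temperature exceeds 35 °C), but is itself disapplied by (k): (k) applies — a current Class 5 Exemption Letter is held. (l), which would lift (k), is inapplicable — no current Standing Clearance is held. Exception (b) stands.
Exception (c)'s conditions are all satisfied: discharge is routed to a licensed treatment works; a current General Permit is held. Turning to paragraph (m): (m) operates — the facility is within 200 m of a designated waterway. Exception (c) does not apply.
Exception (d) fails — the coverage ratio is 10%, not under 8%.
Exception (e) requires that aggregate throughput is less than 1,000 units; but aggregate throughput is 1,190 units, not less than 1,000 units, so (e) is unavailable.

No — exception (b) applies; Kwame's facility is not required to register with the Waste Registry.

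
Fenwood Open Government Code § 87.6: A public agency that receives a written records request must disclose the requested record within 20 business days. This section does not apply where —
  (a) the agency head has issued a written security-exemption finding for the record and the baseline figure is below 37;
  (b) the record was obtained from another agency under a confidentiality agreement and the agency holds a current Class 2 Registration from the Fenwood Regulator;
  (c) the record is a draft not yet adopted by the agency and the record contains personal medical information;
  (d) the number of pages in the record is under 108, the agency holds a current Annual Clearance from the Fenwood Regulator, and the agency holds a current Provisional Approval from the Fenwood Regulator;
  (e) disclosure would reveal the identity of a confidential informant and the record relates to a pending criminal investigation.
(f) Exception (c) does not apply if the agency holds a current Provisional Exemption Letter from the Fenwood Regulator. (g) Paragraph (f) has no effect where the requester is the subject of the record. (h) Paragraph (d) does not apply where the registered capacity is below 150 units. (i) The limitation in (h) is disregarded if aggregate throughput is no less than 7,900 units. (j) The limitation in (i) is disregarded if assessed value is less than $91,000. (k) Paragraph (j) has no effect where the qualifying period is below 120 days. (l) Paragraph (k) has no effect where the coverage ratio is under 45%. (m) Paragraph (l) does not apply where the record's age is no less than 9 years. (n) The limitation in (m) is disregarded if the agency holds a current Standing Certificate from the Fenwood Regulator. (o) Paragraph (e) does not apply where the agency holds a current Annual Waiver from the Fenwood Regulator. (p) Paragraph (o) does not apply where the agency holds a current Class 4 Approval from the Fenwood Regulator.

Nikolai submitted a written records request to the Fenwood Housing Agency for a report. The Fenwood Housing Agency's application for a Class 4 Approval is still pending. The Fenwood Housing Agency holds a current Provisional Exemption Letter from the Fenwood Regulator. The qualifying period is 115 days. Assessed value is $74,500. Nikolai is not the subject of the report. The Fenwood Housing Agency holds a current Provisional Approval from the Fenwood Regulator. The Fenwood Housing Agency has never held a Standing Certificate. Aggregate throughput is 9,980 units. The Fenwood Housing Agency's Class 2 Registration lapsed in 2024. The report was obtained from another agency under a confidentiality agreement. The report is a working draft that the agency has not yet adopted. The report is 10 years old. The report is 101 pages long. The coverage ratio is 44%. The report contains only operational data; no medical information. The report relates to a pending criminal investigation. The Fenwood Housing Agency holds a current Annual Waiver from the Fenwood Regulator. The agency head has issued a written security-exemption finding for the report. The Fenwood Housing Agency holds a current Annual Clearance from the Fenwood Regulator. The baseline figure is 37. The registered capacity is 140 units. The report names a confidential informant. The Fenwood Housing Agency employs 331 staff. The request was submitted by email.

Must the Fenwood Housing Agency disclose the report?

No — exception (d) applies; the Fenwood Housing Agency is not required to disclose the report.

Exception (a) fails — the baseline figure is 37, not below 37.
Exception (b) fails — no current Class 2 Registration is held.
Exception (c) does not apply: the report contains only operational data.
All of (d)'s requirements are met (the number of pages in the record is 101, under the 108 limit; a current Annual Clearance is held; a current Provisional Approval is held). Under paragraphs (h)–(n): (h) is triggered (the registered capacity is 140 units, below the 150 units limit), but is set aside by (i): (i) is engaged — aggregate throughput is 9,980 units, meeting the 7,900 units threshold. (j) would limit (i) — assessed value is $74,500, less than the $91,000 limit — but (k) sets (j) aside: (k) operates — the qualifying period is 115 days, below the 120 days limit. (l) is triggered (the coverage ratio is 44%, under the 45% limit), but yields to (m): (m) is triggered — the record's age is 10 years, meeting the 9 years threshold. (n), which would lift (m), is inapplicable — there is no Standing Certificate in force. Exception (d) stands.
Exception (e): the report names a confidential informant; the report relates to a pending investigation — every condition holds. But: (o) operates against (e): a current Annual Waiver is held. (p), which would lift (o), is not engaged — the Class 4 Approval is not current. Exception (e) does not apply.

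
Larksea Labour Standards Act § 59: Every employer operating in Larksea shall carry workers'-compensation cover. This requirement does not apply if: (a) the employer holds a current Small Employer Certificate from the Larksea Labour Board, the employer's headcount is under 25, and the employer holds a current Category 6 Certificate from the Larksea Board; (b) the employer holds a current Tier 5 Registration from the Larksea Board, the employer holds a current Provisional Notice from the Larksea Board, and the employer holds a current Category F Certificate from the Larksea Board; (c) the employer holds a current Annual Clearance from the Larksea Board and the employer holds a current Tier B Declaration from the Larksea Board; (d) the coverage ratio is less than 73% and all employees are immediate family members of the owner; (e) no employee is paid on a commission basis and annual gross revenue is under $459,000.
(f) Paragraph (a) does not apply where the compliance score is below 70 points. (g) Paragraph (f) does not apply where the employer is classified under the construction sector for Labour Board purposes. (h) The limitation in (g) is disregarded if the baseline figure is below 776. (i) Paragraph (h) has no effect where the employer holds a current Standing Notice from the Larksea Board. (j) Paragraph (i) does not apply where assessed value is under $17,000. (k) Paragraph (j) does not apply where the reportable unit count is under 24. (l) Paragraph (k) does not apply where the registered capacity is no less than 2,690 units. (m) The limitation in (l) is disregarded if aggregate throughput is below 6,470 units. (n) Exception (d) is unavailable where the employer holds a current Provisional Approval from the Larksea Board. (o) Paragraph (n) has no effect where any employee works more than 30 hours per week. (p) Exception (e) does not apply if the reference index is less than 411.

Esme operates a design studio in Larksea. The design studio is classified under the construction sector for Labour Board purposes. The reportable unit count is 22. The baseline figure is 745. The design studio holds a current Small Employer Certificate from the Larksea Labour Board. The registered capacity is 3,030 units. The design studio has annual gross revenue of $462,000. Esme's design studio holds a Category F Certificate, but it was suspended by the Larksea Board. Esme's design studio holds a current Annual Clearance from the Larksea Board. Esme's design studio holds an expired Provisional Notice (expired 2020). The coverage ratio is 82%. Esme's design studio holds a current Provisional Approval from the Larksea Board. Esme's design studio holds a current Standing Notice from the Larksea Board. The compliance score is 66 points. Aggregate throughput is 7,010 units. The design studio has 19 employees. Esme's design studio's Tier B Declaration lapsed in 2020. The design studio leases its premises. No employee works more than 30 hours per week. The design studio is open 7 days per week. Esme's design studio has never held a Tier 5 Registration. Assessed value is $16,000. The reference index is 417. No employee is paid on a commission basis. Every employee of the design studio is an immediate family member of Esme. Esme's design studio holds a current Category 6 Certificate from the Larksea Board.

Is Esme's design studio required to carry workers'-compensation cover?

Yes — Esme's design studio must carry workers'-compensation cover.

Exception (a): a current Small Employer Certificate is held; the employer's headcount is 19, under the 25 limit; a current Category 6 Certificate is held — every condition holds. However, paragraphs (f)–(m) must be considered: (f) operates — the compliance score is 66 points, below the 70 points limit. (g) would limit (f) — the design studio is classified under the construction sector — but (h) sets (g) aside: (h) operates against (g): the baseline figure is 745, below the 776 limit. (i) would limit (h) — a current Standing Notice is held — but (j) sets (i) aside: (j) operates — assessed value is $16,000, under the $17,000 limit. (k) operates (the reportable unit count is 22, under the 24 limit), but is itself disapplied by (l): (l) operates against (k): the registered capacity is 3,030 units, meeting the 2,690 units threshold. (m), which would lift (l), does not operate here — aggregate throughput is 7,010 units, not below 6,470 units. (a) is therefore removed.
Exception (b) requires that the employer holds a current Tier 5 Registration from the Larksea Board; but there is no Tier 5 Registration in force, so (b) is unavailable.
Exception (c) does not apply: no current Tier B Declaration is held.
Exception (d) fails — the coverage ratio is 82%, not less than 73%.
Exception (e) does not apply: annual gross revenue is $462,000, not under $459,000.
None of the exceptions is available; § 59 applies in full.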